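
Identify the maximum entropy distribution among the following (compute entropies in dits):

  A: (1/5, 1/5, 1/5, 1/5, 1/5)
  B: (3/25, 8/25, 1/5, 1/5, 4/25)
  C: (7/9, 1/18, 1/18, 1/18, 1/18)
A

For a discrete distribution over n outcomes, entropy is maximized by the uniform distribution.

Computing entropies:
H(A) = 0.6990 dits
H(B) = 0.6758 dits
H(C) = 0.3638 dits

The uniform distribution (where all probabilities equal 1/5) achieves the maximum entropy of log_10(5) = 0.6990 dits.

Distribution A has the highest entropy.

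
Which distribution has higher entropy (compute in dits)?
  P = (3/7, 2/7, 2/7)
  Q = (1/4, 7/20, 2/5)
Q

Computing entropies in dits:
H(P) = 0.4686
H(Q) = 0.4693

Distribution Q has higher entropy.

Intuition: The distribution closer to uniform (more spread out) has higher entropy.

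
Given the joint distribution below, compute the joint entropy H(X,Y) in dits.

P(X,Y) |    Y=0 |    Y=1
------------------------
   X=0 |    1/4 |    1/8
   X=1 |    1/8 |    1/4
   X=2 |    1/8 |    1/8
0.7526 dits

Joint entropy is H(X,Y) = -Σ_{x,y} p(x,y) log p(x,y).

Summing over all non-zero entries:
H(X,Y) = -[1/4·log_10(1/4) + 1/8·log_10(1/8) + 1/8·log_10(1/8) + 1/4·log_10(1/4) + 1/8·log_10(1/8) + 1/8·log_10(1/8)]
H(X,Y) = 0.7526 dits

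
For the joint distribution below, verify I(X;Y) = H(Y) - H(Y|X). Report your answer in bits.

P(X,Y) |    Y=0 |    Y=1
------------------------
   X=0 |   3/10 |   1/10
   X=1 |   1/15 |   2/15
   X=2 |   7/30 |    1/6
I(X;Y) = 0.0708 bits

Mutual information has multiple equivalent forms:
- I(X;Y) = H(X) - H(X|Y)
- I(X;Y) = H(Y) - H(Y|X)
- I(X;Y) = H(X) + H(Y) - H(X,Y)

Computing all quantities:
H(X) = 1.5219, H(Y) = 0.9710, H(X,Y) = 2.4220
H(X|Y) = 1.4511, H(Y|X) = 0.9001

Verification:
H(X) - H(X|Y) = 1.5219 - 1.4511 = 0.0708
H(Y) - H(Y|X) = 0.9710 - 0.9001 = 0.0708
H(X) + H(Y) - H(X,Y) = 1.5219 + 0.9710 - 2.4220 = 0.0708

All forms give I(X;Y) = 0.0708 bits. ✓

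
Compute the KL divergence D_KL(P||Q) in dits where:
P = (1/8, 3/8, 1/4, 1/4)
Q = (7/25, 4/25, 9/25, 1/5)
0.0796 dits

KL divergence: D_KL(P||Q) = Σ p(x) log(p(x)/q(x))

Computing term by term:
  x=0: 1/8 × log_10[(1/8)/(7/25)] = 1/8 × -0.3502 = -0.0438
  x=1: 3/8 × log_10[(3/8)/(4/25)] = 3/8 × 0.3699 = 0.1387
  x=2: 1/4 × log_10[(1/4)/(9/25)] = 1/4 × -0.1584 = -0.0396
  x=3: 1/4 × log_10[(1/4)/(1/5)] = 1/4 × 0.0969 = 0.0242

D_KL(P||Q) = 0.0796 dits

Note: KL divergence is always non-negative and equals 0 iff P = Q.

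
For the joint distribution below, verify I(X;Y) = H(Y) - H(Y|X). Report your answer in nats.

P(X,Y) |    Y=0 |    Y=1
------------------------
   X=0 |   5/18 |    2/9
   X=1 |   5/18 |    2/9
I(X;Y) = 0.0000 nats

Mutual information has multiple equivalent forms:
- I(X;Y) = H(X) - H(X|Y)
- I(X;Y) = H(Y) - H(Y|X)
- I(X;Y) = H(X) + H(Y) - H(X,Y)

Computing all quantities:
H(X) = 0.6931, H(Y) = 0.6870, H(X,Y) = 1.3801
H(X|Y) = 0.6931, H(Y|X) = 0.6870

Verification:
H(X) - H(X|Y) = 0.6931 - 0.6931 = 0.0000
H(Y) - H(Y|X) = 0.6870 - 0.6870 = 0.0000
H(X) + H(Y) - H(X,Y) = 0.6931 + 0.6870 - 1.3801 = 0.0000

All forms give I(X;Y) = 0.0000 nats. ✓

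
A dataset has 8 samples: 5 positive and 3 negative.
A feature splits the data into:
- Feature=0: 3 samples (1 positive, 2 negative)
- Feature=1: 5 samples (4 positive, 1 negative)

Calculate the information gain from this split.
0.1589 bits

Information Gain = H(Y) - H(Y|Feature)

Before split:
P(positive) = 5/8 = 0.6250
H(Y) = 0.9544 bits

After split:
Feature=0: H = 0.9183 bits (weight = 3/8)
Feature=1: H = 0.7219 bits (weight = 5/8)
H(Y|Feature) = (3/8)×0.9183 + (5/8)×0.7219 = 0.7956 bits

Information Gain = 0.9544 - 0.7956 = 0.1589 bits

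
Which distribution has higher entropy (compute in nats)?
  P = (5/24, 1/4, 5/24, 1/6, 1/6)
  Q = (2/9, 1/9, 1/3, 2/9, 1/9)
P

Computing entropies in nats:
H(P) = 1.5974
H(Q) = 1.5230

Distribution P has higher entropy.

Intuition: The distribution closer to uniform (more spread out) has higher entropy.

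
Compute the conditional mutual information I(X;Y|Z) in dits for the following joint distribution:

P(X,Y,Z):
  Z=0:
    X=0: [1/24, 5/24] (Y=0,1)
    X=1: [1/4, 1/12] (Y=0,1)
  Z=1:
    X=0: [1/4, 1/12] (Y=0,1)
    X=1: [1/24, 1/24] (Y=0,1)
0.0493 dits

Conditional mutual information: I(X;Y|Z) = H(X|Z) + H(Y|Z) - H(X,Y|Z)

H(Z) = 0.2950
H(X,Z) = 0.5585 → H(X|Z) = 0.2636
H(Y,Z) = 0.5811 → H(Y|Z) = 0.2861
H(X,Y,Z) = 0.7953 → H(X,Y|Z) = 0.5004

I(X;Y|Z) = 0.2636 + 0.2861 - 0.5004 = 0.0493 dits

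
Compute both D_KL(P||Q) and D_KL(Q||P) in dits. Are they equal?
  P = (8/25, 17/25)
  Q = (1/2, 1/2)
D_KL(P||Q) = 0.0288, D_KL(Q||P) = 0.0301

KL divergence is not symmetric: D_KL(P||Q) ≠ D_KL(Q||P) in general.

D_KL(P||Q) = 0.0288 dits
D_KL(Q||P) = 0.0301 dits

No, they are not equal!

This asymmetry is why KL divergence is not a true distance metric.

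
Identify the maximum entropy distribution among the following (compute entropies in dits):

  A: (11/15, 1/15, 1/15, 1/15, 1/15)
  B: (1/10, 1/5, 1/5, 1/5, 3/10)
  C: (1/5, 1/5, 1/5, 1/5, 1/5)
C

For a discrete distribution over n outcomes, entropy is maximized by the uniform distribution.

Computing entropies:
H(A) = 0.4124 dits
H(B) = 0.6762 dits
H(C) = 0.6990 dits

The uniform distribution (where all probabilities equal 1/5) achieves the maximum entropy of log_10(5) = 0.6990 dits.

Distribution C has the highest entropy.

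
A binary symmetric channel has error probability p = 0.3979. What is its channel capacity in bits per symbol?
0.0303 bits

For a binary symmetric channel (BSC) with error probability p:
Capacity C = 1 - H(p) bits per symbol

where H(p) = -p log₂(p) - (1-p) log₂(1-p) is the binary entropy function.

H(0.3979) = 0.9697 bits
C = 1 - 0.9697 = 0.0303 bits per symbol

This means we can reliably transmit up to 0.0303 bits of information per channel use.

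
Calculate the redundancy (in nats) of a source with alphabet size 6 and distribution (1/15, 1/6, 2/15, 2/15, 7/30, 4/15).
0.0833 nats

Redundancy measures how far a source is from maximum entropy:
R = H_max - H(X)

Maximum entropy for 6 symbols: H_max = log_e(6) = 1.7918 nats
Actual entropy: H(X) = 1.7085 nats
Redundancy: R = 1.7918 - 1.7085 = 0.0833 nats

This redundancy represents potential for compression: the source could be compressed by 0.0833 nats per symbol.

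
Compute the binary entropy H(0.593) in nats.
0.6757 nats

The binary entropy function is:
H(p) = -p log(p) - (1-p) log(1-p)

H(0.593) = -0.593 × log_e(0.593) - 0.407 × log_e(0.407)
H(0.593) = 0.6757 nats

Note: Binary entropy is maximized at p=0.5 (H=1 bit) and minimized at p=0 or p=1 (H=0).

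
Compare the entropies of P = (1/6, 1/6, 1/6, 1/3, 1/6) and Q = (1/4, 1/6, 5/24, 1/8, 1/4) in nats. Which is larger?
Q

Computing entropies in nats:
H(P) = 1.5607
H(Q) = 1.5785

Distribution Q has higher entropy.

Intuition: The distribution closer to uniform (more spread out) has higher entropy.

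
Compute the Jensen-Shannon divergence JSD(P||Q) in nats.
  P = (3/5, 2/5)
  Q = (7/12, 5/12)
0.0001 nats

Jensen-Shannon divergence is:
JSD(P||Q) = 0.5 × D_KL(P||M) + 0.5 × D_KL(Q||M)
where M = 0.5 × (P + Q) is the mixture distribution.

M = 0.5 × (3/5, 2/5) + 0.5 × (7/12, 5/12) = (0.591667, 0.408333)

D_KL(P||M) = 0.0001 nats
D_KL(Q||M) = 0.0001 nats

JSD(P||Q) = 0.5 × 0.0001 + 0.5 × 0.0001 = 0.0001 nats

Unlike KL divergence, JSD is symmetric and bounded: 0 ≤ JSD ≤ log(2).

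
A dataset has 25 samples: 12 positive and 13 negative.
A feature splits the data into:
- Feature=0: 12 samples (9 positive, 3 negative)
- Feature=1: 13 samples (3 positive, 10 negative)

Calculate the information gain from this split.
0.2042 bits

Information Gain = H(Y) - H(Y|Feature)

Before split:
P(positive) = 12/25 = 0.4800
H(Y) = 0.9988 bits

After split:
Feature=0: H = 0.8113 bits (weight = 12/25)
Feature=1: H = 0.7793 bits (weight = 13/25)
H(Y|Feature) = (12/25)×0.8113 + (13/25)×0.7793 = 0.7947 bits

Information Gain = 0.9988 - 0.7947 = 0.2042 bits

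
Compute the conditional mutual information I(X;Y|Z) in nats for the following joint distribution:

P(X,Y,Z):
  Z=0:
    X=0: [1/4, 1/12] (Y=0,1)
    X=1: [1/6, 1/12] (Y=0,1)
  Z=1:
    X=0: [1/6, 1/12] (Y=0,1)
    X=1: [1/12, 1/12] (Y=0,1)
0.0082 nats

Conditional mutual information: I(X;Y|Z) = H(X|Z) + H(Y|Z) - H(X,Y|Z)

H(Z) = 0.6792
H(X,Z) = 1.3580 → H(X|Z) = 0.6788
H(Y,Z) = 1.3086 → H(Y|Z) = 0.6294
H(X,Y,Z) = 1.9792 → H(X,Y|Z) = 1.3000

I(X;Y|Z) = 0.6788 + 0.6294 - 1.3000 = 0.0082 nats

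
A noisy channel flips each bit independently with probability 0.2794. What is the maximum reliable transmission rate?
0.1454 bits

For a binary symmetric channel (BSC) with error probability p:
Capacity C = 1 - H(p) bits per symbol

where H(p) = -p log₂(p) - (1-p) log₂(1-p) is the binary entropy function.

H(0.2794) = 0.8546 bits
C = 1 - 0.8546 = 0.1454 bits per symbol

This means we can reliably transmit up to 0.1454 bits of information per channel use.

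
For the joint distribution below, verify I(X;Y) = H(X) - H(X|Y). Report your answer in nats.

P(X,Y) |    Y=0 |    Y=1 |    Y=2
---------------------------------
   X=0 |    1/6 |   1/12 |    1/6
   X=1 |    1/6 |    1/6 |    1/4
I(X;Y) = 0.0086 nats

Mutual information has multiple equivalent forms:
- I(X;Y) = H(X) - H(X|Y)
- I(X;Y) = H(Y) - H(Y|X)
- I(X;Y) = H(X) + H(Y) - H(X,Y)

Computing all quantities:
H(X) = 0.6792, H(Y) = 1.0776, H(X,Y) = 1.7482
H(X|Y) = 0.6706, H(Y|X) = 1.0690

Verification:
H(X) - H(X|Y) = 0.6792 - 0.6706 = 0.0086
H(Y) - H(Y|X) = 1.0776 - 1.0690 = 0.0086
H(X) + H(Y) - H(X,Y) = 0.6792 + 1.0776 - 1.7482 = 0.0086

All forms give I(X;Y) = 0.0086 nats. ✓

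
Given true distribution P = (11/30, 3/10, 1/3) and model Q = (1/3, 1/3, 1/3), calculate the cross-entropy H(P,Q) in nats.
1.0986 nats

Cross-entropy: H(P,Q) = -Σ p(x) log q(x)

Alternatively: H(P,Q) = H(P) + D_KL(P||Q)
H(P) = 1.0953 nats
D_KL(P||Q) = 0.0033 nats

H(P,Q) = 1.0953 + 0.0033 = 1.0986 nats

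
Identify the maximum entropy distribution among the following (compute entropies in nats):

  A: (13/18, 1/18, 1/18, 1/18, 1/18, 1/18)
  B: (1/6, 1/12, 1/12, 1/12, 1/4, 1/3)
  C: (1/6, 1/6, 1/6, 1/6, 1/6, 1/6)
C

For a discrete distribution over n outcomes, entropy is maximized by the uniform distribution.

Computing entropies:
H(A) = 1.0379 nats
H(B) = 1.6326 nats
H(C) = 1.7918 nats

The uniform distribution (where all probabilities equal 1/6) achieves the maximum entropy of log_e(6) = 1.7918 nats.

Distribution C has the highest entropy.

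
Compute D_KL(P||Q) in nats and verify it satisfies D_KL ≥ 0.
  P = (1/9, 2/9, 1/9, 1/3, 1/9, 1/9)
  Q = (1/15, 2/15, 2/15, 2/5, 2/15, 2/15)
0.0487 nats

KL divergence satisfies the Gibbs inequality: D_KL(P||Q) ≥ 0 for all distributions P, Q.

D_KL(P||Q) = Σ p(x) log(p(x)/q(x))
Term by term:
  x=0: 1/9 × log_e[(1/9)/(1/15)] = 0.0568
  x=1: 2/9 × log_e[(2/9)/(2/15)] = 0.1135
  x=2: 1/9 × log_e[(1/9)/(2/15)] = -0.0203
  x=3: 1/3 × log_e[(1/3)/(2/5)] = -0.0608
  x=4: 1/9 × log_e[(1/9)/(2/15)] = -0.0203
  x=5: 1/9 × log_e[(1/9)/(2/15)] = -0.0203
D_KL(P||Q) = 0.0487 nats

D_KL(P||Q) = 0.0487 ≥ 0 ✓

This non-negativity is a fundamental property: relative entropy cannot be negative because it measures how different Q is from P.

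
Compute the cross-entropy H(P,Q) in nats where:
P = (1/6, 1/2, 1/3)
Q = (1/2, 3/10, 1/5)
1.2540 nats

Cross-entropy: H(P,Q) = -Σ p(x) log q(x)

Alternatively: H(P,Q) = H(P) + D_KL(P||Q)
H(P) = 1.0114 nats
D_KL(P||Q) = 0.2426 nats

H(P,Q) = 1.0114 + 0.2426 = 1.2540 nats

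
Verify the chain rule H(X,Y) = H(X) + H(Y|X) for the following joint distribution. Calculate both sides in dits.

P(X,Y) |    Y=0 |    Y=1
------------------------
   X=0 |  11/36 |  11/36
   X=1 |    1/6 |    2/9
H(X,Y) = 0.5895, H(X) = 0.2902, H(Y|X) = 0.2993 (all in dits)

Chain rule: H(X,Y) = H(X) + H(Y|X)

Left side — joint entropy directly:
H(X,Y) = -Σ p(x,y) log p(x,y) = 0.5895 dits

Right side — compute H(Y|X) from the conditional distributions:
P(X) = (11/18, 7/18), so H(X) = 0.2902 dits
H(Y|X) = Σ_x P(X=x) · H(Y|X=x):
  P(Y|X=0) = (1/2, 1/2), H(Y|X=0) = 0.3010, weight P(X=0) = 11/18
  P(Y|X=1) = (3/7, 4/7), H(Y|X=1) = 0.2966, weight P(X=1) = 7/18
H(Y|X) = 0.2993 dits

H(X) + H(Y|X) = 0.2902 + 0.2993 = 0.5895 dits

Both sides equal 0.5895 dits. ✓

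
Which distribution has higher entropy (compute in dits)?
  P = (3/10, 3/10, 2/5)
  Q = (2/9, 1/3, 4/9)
P

Computing entropies in dits:
H(P) = 0.4729
H(Q) = 0.4607

Distribution P has higher entropy.

Intuition: The distribution closer to uniform (more spread out) has higher entropy.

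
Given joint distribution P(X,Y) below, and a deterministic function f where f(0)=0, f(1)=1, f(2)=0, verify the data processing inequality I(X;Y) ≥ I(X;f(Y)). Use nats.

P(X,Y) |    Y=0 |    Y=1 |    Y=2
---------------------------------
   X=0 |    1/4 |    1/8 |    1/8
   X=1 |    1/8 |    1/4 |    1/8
I(X;Y) = 0.0425, I(X;f(Y)) = 0.0338, inequality holds: 0.0425 ≥ 0.0338

Data Processing Inequality: For any Markov chain X → Y → Z, we have I(X;Y) ≥ I(X;Z).

Here Z = f(Y) is a deterministic function of Y, forming X → Y → Z.

Original I(X;Y) = 0.0425 nats

After applying f:
P(X,Z) where Z=f(Y):
- P(X,Z=0) = P(X,Y=0) + P(X,Y=2)
- P(X,Z=1) = P(X,Y=1)

I(X;Z) = I(X;f(Y)) = 0.0338 nats

Verification: 0.0425 ≥ 0.0338 ✓

Information cannot be created by processing; the function f can only lose information about X.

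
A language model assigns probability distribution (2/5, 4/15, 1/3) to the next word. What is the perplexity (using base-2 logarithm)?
2.9600

Perplexity is 2^H (or exp(H) for natural log).

First, H = -Σ p log p = 1.5656 bits
Perplexity = 2^1.5656 = 2.9600

Interpretation: The model's uncertainty is equivalent to choosing uniformly among 3.0 options.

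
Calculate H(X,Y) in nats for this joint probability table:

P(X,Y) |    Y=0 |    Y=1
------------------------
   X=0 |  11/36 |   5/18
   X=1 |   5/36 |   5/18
1.3481 nats

Joint entropy is H(X,Y) = -Σ_{x,y} p(x,y) log p(x,y).

Summing over all non-zero entries:
H(X,Y) = -[11/36·log_e(11/36) + 5/18·log_e(5/18) + 5/36·log_e(5/36) + 5/18·log_e(5/18)]
H(X,Y) = 1.3481 nats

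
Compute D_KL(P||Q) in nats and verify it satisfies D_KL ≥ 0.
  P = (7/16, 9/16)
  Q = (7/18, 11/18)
0.0049 nats

KL divergence satisfies the Gibbs inequality: D_KL(P||Q) ≥ 0 for all distributions P, Q.

D_KL(P||Q) = Σ p(x) log(p(x)/q(x))
Term by term:
  x=0: 7/16 × log_e[(7/16)/(7/18)] = 0.0515
  x=1: 9/16 × log_e[(9/16)/(11/18)] = -0.0466
D_KL(P||Q) = 0.0049 nats

D_KL(P||Q) = 0.0049 ≥ 0 ✓

This non-negativity is a fundamental property: relative entropy cannot be negative because it measures how different Q is from P.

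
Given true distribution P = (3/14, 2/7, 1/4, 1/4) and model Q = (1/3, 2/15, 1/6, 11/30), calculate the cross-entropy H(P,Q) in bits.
2.1783 bits

Cross-entropy: H(P,Q) = -Σ p(x) log q(x)

Alternatively: H(P,Q) = H(P) + D_KL(P||Q)
H(P) = 1.9926 bits
D_KL(P||Q) = 0.1857 bits

H(P,Q) = 1.9926 + 0.1857 = 2.1783 bits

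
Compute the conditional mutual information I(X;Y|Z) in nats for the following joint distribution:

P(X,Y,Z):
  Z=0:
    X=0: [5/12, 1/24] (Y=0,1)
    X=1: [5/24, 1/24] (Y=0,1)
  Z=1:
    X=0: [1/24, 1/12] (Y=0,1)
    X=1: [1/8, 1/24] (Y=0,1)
0.0302 nats

Conditional mutual information: I(X;Y|Z) = H(X|Z) + H(Y|Z) - H(X,Y|Z)

H(Z) = 0.6036
H(X,Z) = 1.2627 → H(X|Z) = 0.6591
H(Y,Z) = 1.0594 → H(Y|Z) = 0.4557
H(X,Y,Z) = 1.6883 → H(X,Y|Z) = 1.0846

I(X;Y|Z) = 0.6591 + 0.4557 - 1.0846 = 0.0302 nats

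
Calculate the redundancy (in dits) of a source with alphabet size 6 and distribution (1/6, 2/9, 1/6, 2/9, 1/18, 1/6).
0.0290 dits

Redundancy measures how far a source is from maximum entropy:
R = H_max - H(X)

Maximum entropy for 6 symbols: H_max = log_10(6) = 0.7782 dits
Actual entropy: H(X) = 0.7491 dits
Redundancy: R = 0.7782 - 0.7491 = 0.0290 dits

This redundancy represents potential for compression: the source could be compressed by 0.0290 dits per symbol.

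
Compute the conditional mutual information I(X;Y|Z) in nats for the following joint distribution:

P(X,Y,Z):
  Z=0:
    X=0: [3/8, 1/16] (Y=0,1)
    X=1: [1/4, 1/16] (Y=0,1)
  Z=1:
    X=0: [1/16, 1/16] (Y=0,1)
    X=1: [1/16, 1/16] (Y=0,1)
0.0021 nats

Conditional mutual information: I(X;Y|Z) = H(X|Z) + H(Y|Z) - H(X,Y|Z)

H(Z) = 0.5623
H(X,Z) = 1.2450 → H(X|Z) = 0.6827
H(Y,Z) = 1.0735 → H(Y|Z) = 0.5112
H(X,Y,Z) = 1.7541 → H(X,Y|Z) = 1.1918

I(X;Y|Z) = 0.6827 + 0.5112 - 1.1918 = 0.0021 nats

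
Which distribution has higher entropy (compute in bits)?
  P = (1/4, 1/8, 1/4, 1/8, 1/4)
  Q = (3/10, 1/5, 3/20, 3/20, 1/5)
Q

Computing entropies in bits:
H(P) = 2.2500
H(Q) = 2.2710

Distribution Q has higher entropy.

Intuition: The distribution closer to uniform (more spread out) has higher entropy.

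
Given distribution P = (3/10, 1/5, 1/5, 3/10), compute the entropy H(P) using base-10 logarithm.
0.5933 dits

Shannon entropy is H(X) = -Σ p(x) log p(x).

For P = (3/10, 1/5, 1/5, 3/10):
H = -3/10 × log_10(3/10) -1/5 × log_10(1/5) -1/5 × log_10(1/5) -3/10 × log_10(3/10)
H = 0.5933 dits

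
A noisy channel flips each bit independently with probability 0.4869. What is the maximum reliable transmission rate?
0.0005 bits

For a binary symmetric channel (BSC) with error probability p:
Capacity C = 1 - H(p) bits per symbol

where H(p) = -p log₂(p) - (1-p) log₂(1-p) is the binary entropy function.

H(0.4869) = 0.9995 bits
C = 1 - 0.9995 = 0.0005 bits per symbol

This means we can reliably transmit up to 0.0005 bits of information per channel use.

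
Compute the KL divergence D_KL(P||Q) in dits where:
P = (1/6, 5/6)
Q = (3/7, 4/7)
0.0682 dits

KL divergence: D_KL(P||Q) = Σ p(x) log(p(x)/q(x))

Computing term by term:
  x=0: 1/6 × log_10[(1/6)/(3/7)] = 1/6 × -0.4102 = -0.0684
  x=1: 5/6 × log_10[(5/6)/(4/7)] = 5/6 × 0.1639 = 0.1365

D_KL(P||Q) = 0.0682 dits

Note: KL divergence is always non-negative and equals 0 iff P = Q.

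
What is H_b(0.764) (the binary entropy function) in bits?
0.7883 bits

The binary entropy function is:
H(p) = -p log(p) - (1-p) log(1-p)

H(0.764) = -0.764 × log_2(0.764) - 0.236 × log_2(0.236)
H(0.764) = 0.7883 bits

Note: Binary entropy is maximized at p=0.5 (H=1 bit) and minimized at p=0 or p=1 (H=0).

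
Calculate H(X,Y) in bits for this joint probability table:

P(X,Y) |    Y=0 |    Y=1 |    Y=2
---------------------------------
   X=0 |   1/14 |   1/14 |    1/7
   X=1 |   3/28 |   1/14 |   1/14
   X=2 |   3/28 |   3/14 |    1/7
3.0567 bits

Joint entropy is H(X,Y) = -Σ_{x,y} p(x,y) log p(x,y).

Summing over all non-zero entries:
H(X,Y) = -[1/14·log_2(1/14) + 1/14·log_2(1/14) + 1/7·log_2(1/7) + 3/28·log_2(3/28) + 1/14·log_2(1/14) + 1/14·log_2(1/14) + 3/28·log_2(3/28) + 3/14·log_2(3/14) + 1/7·log_2(1/7)]
H(X,Y) = 3.0567 bits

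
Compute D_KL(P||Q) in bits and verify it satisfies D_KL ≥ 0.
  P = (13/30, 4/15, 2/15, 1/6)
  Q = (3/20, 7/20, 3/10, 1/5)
0.3588 bits

KL divergence satisfies the Gibbs inequality: D_KL(P||Q) ≥ 0 for all distributions P, Q.

D_KL(P||Q) = Σ p(x) log(p(x)/q(x))
Term by term:
  x=0: 13/30 × log_2[(13/30)/(3/20)] = 0.6632
  x=1: 4/15 × log_2[(4/15)/(7/20)] = -0.1046
  x=2: 2/15 × log_2[(2/15)/(3/10)] = -0.1560
  x=3: 1/6 × log_2[(1/6)/(1/5)] = -0.0438
D_KL(P||Q) = 0.3588 bits

D_KL(P||Q) = 0.3588 ≥ 0 ✓

This non-negativity is a fundamental property: relative entropy cannot be negative because it measures how different Q is from P.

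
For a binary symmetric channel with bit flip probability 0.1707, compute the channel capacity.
0.3407 bits

For a binary symmetric channel (BSC) with error probability p:
Capacity C = 1 - H(p) bits per symbol

where H(p) = -p log₂(p) - (1-p) log₂(1-p) is the binary entropy function.

H(0.1707) = 0.6593 bits
C = 1 - 0.6593 = 0.3407 bits per symbol

This means we can reliably transmit up to 0.3407 bits of information per channel use.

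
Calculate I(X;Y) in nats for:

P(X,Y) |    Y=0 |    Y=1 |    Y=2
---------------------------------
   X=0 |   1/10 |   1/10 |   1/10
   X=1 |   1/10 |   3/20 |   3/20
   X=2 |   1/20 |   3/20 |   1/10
0.0146 nats

Mutual information: I(X;Y) = H(X) + H(Y) - H(X,Y)

Marginals:
P(X) = (3/10, 2/5, 3/10), H(X) = 1.0889 nats
P(Y) = (1/4, 2/5, 7/20), H(Y) = 1.0805 nats

Joint entropy: H(X,Y) = 2.1548 nats

I(X;Y) = 1.0889 + 1.0805 - 2.1548 = 0.0146 nats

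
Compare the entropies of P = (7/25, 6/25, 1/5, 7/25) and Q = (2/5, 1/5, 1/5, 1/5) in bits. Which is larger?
P

Computing entropies in bits:
H(P) = 1.9870
H(Q) = 1.9219

Distribution P has higher entropy.

Intuition: The distribution closer to uniform (more spread out) has higher entropy.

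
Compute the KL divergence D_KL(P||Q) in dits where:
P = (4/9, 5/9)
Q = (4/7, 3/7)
0.0141 dits

KL divergence: D_KL(P||Q) = Σ p(x) log(p(x)/q(x))

Computing term by term:
  x=0: 4/9 × log_10[(4/9)/(4/7)] = 4/9 × -0.1091 = -0.0485
  x=1: 5/9 × log_10[(5/9)/(3/7)] = 5/9 × 0.1127 = 0.0626

D_KL(P||Q) = 0.0141 dits

Note: KL divergence is always non-negative and equals 0 iff P = Q.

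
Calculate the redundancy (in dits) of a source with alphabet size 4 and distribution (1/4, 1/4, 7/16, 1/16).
0.0687 dits

Redundancy measures how far a source is from maximum entropy:
R = H_max - H(X)

Maximum entropy for 4 symbols: H_max = log_10(4) = 0.6021 dits
Actual entropy: H(X) = 0.5334 dits
Redundancy: R = 0.6021 - 0.5334 = 0.0687 dits

This redundancy represents potential for compression: the source could be compressed by 0.0687 dits per symbol.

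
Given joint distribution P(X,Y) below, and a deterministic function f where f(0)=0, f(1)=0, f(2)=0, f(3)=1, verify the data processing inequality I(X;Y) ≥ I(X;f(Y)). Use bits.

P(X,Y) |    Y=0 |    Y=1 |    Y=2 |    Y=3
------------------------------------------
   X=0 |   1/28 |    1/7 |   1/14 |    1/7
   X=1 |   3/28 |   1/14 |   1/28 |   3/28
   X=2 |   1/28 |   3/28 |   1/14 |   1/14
I(X;Y) = 0.0718, I(X;f(Y)) = 0.0075, inequality holds: 0.0718 ≥ 0.0075

Data Processing Inequality: For any Markov chain X → Y → Z, we have I(X;Y) ≥ I(X;Z).

Here Z = f(Y) is a deterministic function of Y, forming X → Y → Z.

Original I(X;Y) = 0.0718 bits

After applying f:
P(X,Z) where Z=f(Y):
- P(X,Z=0) = P(X,Y=0) + P(X,Y=1) + P(X,Y=2)
- P(X,Z=1) = P(X,Y=3)

I(X;Z) = I(X;f(Y)) = 0.0075 bits

Verification: 0.0718 ≥ 0.0075 ✓

Information cannot be created by processing; the function f can only lose information about X.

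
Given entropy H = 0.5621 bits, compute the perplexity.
1.4764

Perplexity is 2^H (or exp(H) for natural log).

H = 0.5621 bits
Perplexity = 2^0.5621 = 1.4764

Interpretation: The model's uncertainty is equivalent to choosing uniformly among 1.5 options.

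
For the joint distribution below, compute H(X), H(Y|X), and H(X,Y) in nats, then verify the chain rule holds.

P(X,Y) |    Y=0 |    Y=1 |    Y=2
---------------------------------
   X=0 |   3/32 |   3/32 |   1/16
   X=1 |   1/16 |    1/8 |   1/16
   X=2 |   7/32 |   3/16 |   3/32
H(X,Y) = 2.0919, H(X) = 1.0397, H(Y|X) = 1.0522 (all in nats)

Chain rule: H(X,Y) = H(X) + H(Y|X)

Left side — joint entropy directly:
H(X,Y) = -Σ p(x,y) log p(x,y) = 2.0919 nats

Right side — compute H(Y|X) from the conditional distributions:
P(X) = (1/4, 1/4, 1/2), so H(X) = 1.0397 nats
H(Y|X) = Σ_x P(X=x) · H(Y|X=x):
  P(Y|X=0) = (3/8, 3/8, 1/4), H(Y|X=0) = 1.0822, weight P(X=0) = 1/4
  P(Y|X=1) = (1/4, 1/2, 1/4), H(Y|X=1) = 1.0397, weight P(X=1) = 1/4
  P(Y|X=2) = (7/16, 3/8, 3/16), H(Y|X=2) = 1.0434, weight P(X=2) = 1/2
H(Y|X) = 1.0522 nats

H(X) + H(Y|X) = 1.0397 + 1.0522 = 2.0919 nats

Both sides equal 2.0919 nats. ✓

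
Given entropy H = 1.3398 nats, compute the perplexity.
3.8183

Perplexity is e^H (or exp(H) for natural log).

H = 1.3398 nats
Perplexity = e^1.3398 = 3.8183

Interpretation: The model's uncertainty is equivalent to choosing uniformly among 3.8 options.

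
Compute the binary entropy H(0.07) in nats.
0.2536 nats

The binary entropy function is:
H(p) = -p log(p) - (1-p) log(1-p)

H(0.07) = -0.07 × log_e(0.07) - 0.93 × log_e(0.93)
H(0.07) = 0.2536 nats

Note: Binary entropy is maximized at p=0.5 (H=1 bit) and minimized at p=0 or p=1 (H=0).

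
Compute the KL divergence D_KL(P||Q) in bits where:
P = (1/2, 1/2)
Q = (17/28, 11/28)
0.0339 bits

KL divergence: D_KL(P||Q) = Σ p(x) log(p(x)/q(x))

Computing term by term:
  x=0: 1/2 × log_2[(1/2)/(17/28)] = 1/2 × -0.2801 = -0.1401
  x=1: 1/2 × log_2[(1/2)/(11/28)] = 1/2 × 0.3479 = 0.1740

D_KL(P||Q) = 0.0339 bits

Note: KL divergence is always non-negative and equals 0 iff P = Q.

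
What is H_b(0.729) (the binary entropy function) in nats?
0.5843 nats

The binary entropy function is:
H(p) = -p log(p) - (1-p) log(1-p)

H(0.729) = -0.729 × log_e(0.729) - 0.271 × log_e(0.271)
H(0.729) = 0.5843 nats

Note: Binary entropy is maximized at p=0.5 (H=1 bit) and minimized at p=0 or p=1 (H=0).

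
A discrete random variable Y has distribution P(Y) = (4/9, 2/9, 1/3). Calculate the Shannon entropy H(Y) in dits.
0.4607 dits

Shannon entropy is H(X) = -Σ p(x) log p(x).

For P = (4/9, 2/9, 1/3):
H = -4/9 × log_10(4/9) -2/9 × log_10(2/9) -1/3 × log_10(1/3)
H = 0.4607 dits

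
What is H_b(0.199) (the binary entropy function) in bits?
0.7199 bits

The binary entropy function is:
H(p) = -p log(p) - (1-p) log(1-p)

H(0.199) = -0.199 × log_2(0.199) - 0.801 × log_2(0.801)
H(0.199) = 0.7199 bits

Note: Binary entropy is maximized at p=0.5 (H=1 bit) and minimized at p=0 or p=1 (H=0).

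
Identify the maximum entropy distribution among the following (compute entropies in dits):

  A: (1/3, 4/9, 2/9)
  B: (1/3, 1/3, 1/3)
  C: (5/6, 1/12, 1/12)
B

For a discrete distribution over n outcomes, entropy is maximized by the uniform distribution.

Computing entropies:
H(A) = 0.4607 dits
H(B) = 0.4771 dits
H(C) = 0.2458 dits

The uniform distribution (where all probabilities equal 1/3) achieves the maximum entropy of log_10(3) = 0.4771 dits.

Distribution B has the highest entropy.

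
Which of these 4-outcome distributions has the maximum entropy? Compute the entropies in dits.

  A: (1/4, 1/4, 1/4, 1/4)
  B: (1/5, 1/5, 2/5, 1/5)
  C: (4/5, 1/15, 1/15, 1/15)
A

For a discrete distribution over n outcomes, entropy is maximized by the uniform distribution.

Computing entropies:
H(A) = 0.6021 dits
H(B) = 0.5786 dits
H(C) = 0.3127 dits

The uniform distribution (where all probabilities equal 1/4) achieves the maximum entropy of log_10(4) = 0.6021 dits.

Distribution A has the highest entropy.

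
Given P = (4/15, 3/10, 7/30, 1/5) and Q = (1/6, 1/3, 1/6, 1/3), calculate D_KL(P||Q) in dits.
0.0304 dits

KL divergence: D_KL(P||Q) = Σ p(x) log(p(x)/q(x))

Computing term by term:
  x=0: 4/15 × log_10[(4/15)/(1/6)] = 4/15 × 0.2041 = 0.0544
  x=1: 3/10 × log_10[(3/10)/(1/3)] = 3/10 × -0.0458 = -0.0137
  x=2: 7/30 × log_10[(7/30)/(1/6)] = 7/30 × 0.1461 = 0.0341
  x=3: 1/5 × log_10[(1/5)/(1/3)] = 1/5 × -0.2218 = -0.0444

D_KL(P||Q) = 0.0304 dits

Note: KL divergence is always non-negative and equals 0 iff P = Q.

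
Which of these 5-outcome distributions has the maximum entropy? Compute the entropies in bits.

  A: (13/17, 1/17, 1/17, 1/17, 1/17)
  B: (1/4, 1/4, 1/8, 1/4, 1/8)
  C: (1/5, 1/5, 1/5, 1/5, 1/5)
C

For a discrete distribution over n outcomes, entropy is maximized by the uniform distribution.

Computing entropies:
H(A) = 1.2577 bits
H(B) = 2.2500 bits
H(C) = 2.3219 bits

The uniform distribution (where all probabilities equal 1/5) achieves the maximum entropy of log_2(5) = 2.3219 bits.

Distribution C has the highest entropy.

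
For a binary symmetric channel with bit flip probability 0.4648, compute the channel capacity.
0.0036 bits

For a binary symmetric channel (BSC) with error probability p:
Capacity C = 1 - H(p) bits per symbol

where H(p) = -p log₂(p) - (1-p) log₂(1-p) is the binary entropy function.

H(0.4648) = 0.9964 bits
C = 1 - 0.9964 = 0.0036 bits per symbol

This means we can reliably transmit up to 0.0036 bits of information per channel use.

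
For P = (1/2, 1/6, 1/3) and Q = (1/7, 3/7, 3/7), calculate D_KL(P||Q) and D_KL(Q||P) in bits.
D_KL(P||Q) = 0.5557, D_KL(Q||P) = 0.4812

KL divergence is not symmetric: D_KL(P||Q) ≠ D_KL(Q||P) in general.

D_KL(P||Q) = 0.5557 bits
D_KL(Q||P) = 0.4812 bits

No, they are not equal!

This asymmetry is why KL divergence is not a true distance metric.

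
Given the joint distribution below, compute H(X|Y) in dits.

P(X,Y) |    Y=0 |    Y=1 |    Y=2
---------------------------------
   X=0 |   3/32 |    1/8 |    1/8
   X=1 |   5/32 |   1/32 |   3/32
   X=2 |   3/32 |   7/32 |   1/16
0.4335 dits

Using the chain rule: H(X|Y) = H(X,Y) - H(Y)

First, compute H(X,Y) = 0.9076 dits

Marginal P(Y) = (11/32, 3/8, 9/32)
H(Y) = 0.4741 dits

H(X|Y) = H(X,Y) - H(Y) = 0.9076 - 0.4741 = 0.4335 dits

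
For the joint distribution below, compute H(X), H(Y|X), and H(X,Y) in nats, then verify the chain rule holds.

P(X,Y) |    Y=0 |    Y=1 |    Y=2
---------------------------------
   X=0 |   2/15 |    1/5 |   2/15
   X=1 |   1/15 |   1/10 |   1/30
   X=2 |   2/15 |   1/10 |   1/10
H(X,Y) = 2.1125, H(X) = 1.0438, H(Y|X) = 1.0688 (all in nats)

Chain rule: H(X,Y) = H(X) + H(Y|X)

Left side — joint entropy directly:
H(X,Y) = -Σ p(x,y) log p(x,y) = 2.1125 nats

Right side — compute H(Y|X) from the conditional distributions:
P(X) = (7/15, 1/5, 1/3), so H(X) = 1.0438 nats
H(Y|X) = Σ_x P(X=x) · H(Y|X=x):
  P(Y|X=0) = (2/7, 3/7, 2/7), H(Y|X=0) = 1.0790, weight P(X=0) = 7/15
  P(Y|X=1) = (1/3, 1/2, 1/6), H(Y|X=1) = 1.0114, weight P(X=1) = 1/5
  P(Y|X=2) = (2/5, 3/10, 3/10), H(Y|X=2) = 1.0889, weight P(X=2) = 1/3
H(Y|X) = 1.0688 nats

H(X) + H(Y|X) = 1.0438 + 1.0688 = 2.1125 nats

Both sides equal 2.1125 nats. ✓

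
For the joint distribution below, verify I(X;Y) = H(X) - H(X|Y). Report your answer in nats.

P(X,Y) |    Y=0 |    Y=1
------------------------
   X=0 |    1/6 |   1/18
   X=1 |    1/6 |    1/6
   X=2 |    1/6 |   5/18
I(X;Y) = 0.0431 nats

Mutual information has multiple equivalent forms:
- I(X;Y) = H(X) - H(X|Y)
- I(X;Y) = H(Y) - H(Y|X)
- I(X;Y) = H(X) + H(Y) - H(X,Y)

Computing all quantities:
H(X) = 1.0609, H(Y) = 0.6931, H(X,Y) = 1.7109
H(X|Y) = 1.0178, H(Y|X) = 0.6500

Verification:
H(X) - H(X|Y) = 1.0609 - 1.0178 = 0.0431
H(Y) - H(Y|X) = 0.6931 - 0.6500 = 0.0431
H(X) + H(Y) - H(X,Y) = 1.0609 + 0.6931 - 1.7109 = 0.0431

All forms give I(X;Y) = 0.0431 nats. ✓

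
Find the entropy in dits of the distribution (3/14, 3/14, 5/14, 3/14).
0.5898 dits

Shannon entropy is H(X) = -Σ p(x) log p(x).

For P = (3/14, 3/14, 5/14, 3/14):
H = -3/14 × log_10(3/14) -3/14 × log_10(3/14) -5/14 × log_10(5/14) -3/14 × log_10(3/14)
H = 0.5898 dits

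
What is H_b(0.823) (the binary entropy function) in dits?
0.2027 dits

The binary entropy function is:
H(p) = -p log(p) - (1-p) log(1-p)

H(0.823) = -0.823 × log_10(0.823) - 0.177 × log_10(0.177)
H(0.823) = 0.2027 dits

Note: Binary entropy is maximized at p=0.5 (H=1 bit) and minimized at p=0 or p=1 (H=0).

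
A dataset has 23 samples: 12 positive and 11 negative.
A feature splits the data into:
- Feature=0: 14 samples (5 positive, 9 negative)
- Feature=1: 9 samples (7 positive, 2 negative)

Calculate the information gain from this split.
0.1273 bits

Information Gain = H(Y) - H(Y|Feature)

Before split:
P(positive) = 12/23 = 0.5217
H(Y) = 0.9986 bits

After split:
Feature=0: H = 0.9403 bits (weight = 14/23)
Feature=1: H = 0.7642 bits (weight = 9/23)
H(Y|Feature) = (14/23)×0.9403 + (9/23)×0.7642 = 0.8714 bits

Information Gain = 0.9986 - 0.8714 = 0.1273 bits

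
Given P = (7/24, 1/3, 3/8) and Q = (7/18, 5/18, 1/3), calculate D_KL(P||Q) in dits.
0.0091 dits

KL divergence: D_KL(P||Q) = Σ p(x) log(p(x)/q(x))

Computing term by term:
  x=0: 7/24 × log_10[(7/24)/(7/18)] = 7/24 × -0.1249 = -0.0364
  x=1: 1/3 × log_10[(1/3)/(5/18)] = 1/3 × 0.0792 = 0.0264
  x=2: 3/8 × log_10[(3/8)/(1/3)] = 3/8 × 0.0512 = 0.0192

D_KL(P||Q) = 0.0091 dits

Note: KL divergence is always non-negative and equals 0 iff P = Q.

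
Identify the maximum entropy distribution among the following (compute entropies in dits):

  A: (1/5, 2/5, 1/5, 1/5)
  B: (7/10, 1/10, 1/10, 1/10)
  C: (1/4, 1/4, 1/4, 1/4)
C

For a discrete distribution over n outcomes, entropy is maximized by the uniform distribution.

Computing entropies:
H(A) = 0.5786 dits
H(B) = 0.4084 dits
H(C) = 0.6021 dits

The uniform distribution (where all probabilities equal 1/4) achieves the maximum entropy of log_10(4) = 0.6021 dits.

Distribution C has the highest entropy.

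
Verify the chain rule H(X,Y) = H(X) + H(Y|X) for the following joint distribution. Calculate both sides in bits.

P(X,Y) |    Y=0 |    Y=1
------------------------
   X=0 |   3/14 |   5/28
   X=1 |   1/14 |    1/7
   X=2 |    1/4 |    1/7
H(X,Y) = 2.4941, H(X) = 1.5353, H(Y|X) = 0.9588 (all in bits)

Chain rule: H(X,Y) = H(X) + H(Y|X)

Left side — joint entropy directly:
H(X,Y) = -Σ p(x,y) log p(x,y) = 2.4941 bits

Right side — compute H(Y|X) from the conditional distributions:
P(X) = (11/28, 3/14, 11/28), so H(X) = 1.5353 bits
H(Y|X) = Σ_x P(X=x) · H(Y|X=x):
  P(Y|X=0) = (6/11, 5/11), H(Y|X=0) = 0.9940, weight P(X=0) = 11/28
  P(Y|X=1) = (1/3, 2/3), H(Y|X=1) = 0.9183, weight P(X=1) = 3/14
  P(Y|X=2) = (7/11, 4/11), H(Y|X=2) = 0.9457, weight P(X=2) = 11/28
H(Y|X) = 0.9588 bits

H(X) + H(Y|X) = 1.5353 + 0.9588 = 2.4941 bits

Both sides equal 2.4941 bits. ✓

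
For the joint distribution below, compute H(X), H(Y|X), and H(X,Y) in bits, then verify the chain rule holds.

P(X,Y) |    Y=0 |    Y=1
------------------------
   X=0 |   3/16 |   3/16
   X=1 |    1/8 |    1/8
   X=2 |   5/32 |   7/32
H(X,Y) = 2.5537, H(X) = 1.5613, H(Y|X) = 0.9925 (all in bits)

Chain rule: H(X,Y) = H(X) + H(Y|X)

Left side — joint entropy directly:
H(X,Y) = -Σ p(x,y) log p(x,y) = 2.5537 bits

Right side — compute H(Y|X) from the conditional distributions:
P(X) = (3/8, 1/4, 3/8), so H(X) = 1.5613 bits
H(Y|X) = Σ_x P(X=x) · H(Y|X=x):
  P(Y|X=0) = (1/2, 1/2), H(Y|X=0) = 1.0000, weight P(X=0) = 3/8
  P(Y|X=1) = (1/2, 1/2), H(Y|X=1) = 1.0000, weight P(X=1) = 1/4
  P(Y|X=2) = (5/12, 7/12), H(Y|X=2) = 0.9799, weight P(X=2) = 3/8
H(Y|X) = 0.9925 bits

H(X) + H(Y|X) = 1.5613 + 0.9925 = 2.5537 bits

Both sides equal 2.5537 bits. ✓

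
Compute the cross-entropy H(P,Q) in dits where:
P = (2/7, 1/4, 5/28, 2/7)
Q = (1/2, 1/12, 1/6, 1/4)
0.6668 dits

Cross-entropy: H(P,Q) = -Σ p(x) log q(x)

Alternatively: H(P,Q) = H(P) + D_KL(P||Q)
H(P) = 0.5950 dits
D_KL(P||Q) = 0.0718 dits

H(P,Q) = 0.5950 + 0.0718 = 0.6668 dits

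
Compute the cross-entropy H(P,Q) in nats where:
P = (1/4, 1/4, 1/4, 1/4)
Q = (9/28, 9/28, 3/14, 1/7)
1.4391 nats

Cross-entropy: H(P,Q) = -Σ p(x) log q(x)

Alternatively: H(P,Q) = H(P) + D_KL(P||Q)
H(P) = 1.3863 nats
D_KL(P||Q) = 0.0528 nats

H(P,Q) = 1.3863 + 0.0528 = 1.4391 nats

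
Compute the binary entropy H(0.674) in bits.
0.9108 bits

The binary entropy function is:
H(p) = -p log(p) - (1-p) log(1-p)

H(0.674) = -0.674 × log_2(0.674) - 0.326 × log_2(0.326)
H(0.674) = 0.9108 bits

Note: Binary entropy is maximized at p=0.5 (H=1 bit) and minimized at p=0 or p=1 (H=0).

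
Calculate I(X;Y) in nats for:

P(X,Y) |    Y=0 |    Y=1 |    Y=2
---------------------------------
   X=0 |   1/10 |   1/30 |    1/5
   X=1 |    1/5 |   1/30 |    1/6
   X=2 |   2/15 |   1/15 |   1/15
0.0495 nats

Mutual information: I(X;Y) = H(X) + H(Y) - H(X,Y)

Marginals:
P(X) = (1/3, 2/5, 4/15), H(X) = 1.0852 nats
P(Y) = (13/30, 2/15, 13/30), H(Y) = 0.9934 nats

Joint entropy: H(X,Y) = 2.0291 nats

I(X;Y) = 1.0852 + 0.9934 - 2.0291 = 0.0495 nats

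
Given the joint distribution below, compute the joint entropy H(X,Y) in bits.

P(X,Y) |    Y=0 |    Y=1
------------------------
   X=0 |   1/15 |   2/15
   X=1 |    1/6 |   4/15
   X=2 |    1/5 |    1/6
2.4826 bits

Joint entropy is H(X,Y) = -Σ_{x,y} p(x,y) log p(x,y).

Summing over all non-zero entries:
H(X,Y) = -[1/15·log_2(1/15) + 2/15·log_2(2/15) + 1/6·log_2(1/6) + 4/15·log_2(4/15) + 1/5·log_2(1/5) + 1/6·log_2(1/6)]
H(X,Y) = 2.4826 bits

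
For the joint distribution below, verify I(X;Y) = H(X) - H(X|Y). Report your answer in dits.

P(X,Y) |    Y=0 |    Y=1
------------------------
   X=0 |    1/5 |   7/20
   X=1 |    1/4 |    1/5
I(X;Y) = 0.0080 dits

Mutual information has multiple equivalent forms:
- I(X;Y) = H(X) - H(X|Y)
- I(X;Y) = H(Y) - H(Y|X)
- I(X;Y) = H(X) + H(Y) - H(X,Y)

Computing all quantities:
H(X) = 0.2989, H(Y) = 0.2989, H(X,Y) = 0.5897
H(X|Y) = 0.2908, H(Y|X) = 0.2908

Verification:
H(X) - H(X|Y) = 0.2989 - 0.2908 = 0.0080
H(Y) - H(Y|X) = 0.2989 - 0.2908 = 0.0080
H(X) + H(Y) - H(X,Y) = 0.2989 + 0.2989 - 0.5897 = 0.0080

All forms give I(X;Y) = 0.0080 dits. ✓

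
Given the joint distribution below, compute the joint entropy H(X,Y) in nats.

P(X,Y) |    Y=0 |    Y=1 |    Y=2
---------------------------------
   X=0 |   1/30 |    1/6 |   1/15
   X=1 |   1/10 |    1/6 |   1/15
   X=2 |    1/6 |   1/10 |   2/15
2.0995 nats

Joint entropy is H(X,Y) = -Σ_{x,y} p(x,y) log p(x,y).

Summing over all non-zero entries:
H(X,Y) = -[1/30·log_e(1/30) + 1/6·log_e(1/6) + 1/15·log_e(1/15) + 1/10·log_e(1/10) + 1/6·log_e(1/6) + 1/15·log_e(1/15) + 1/6·log_e(1/6) + 1/10·log_e(1/10) + 2/15·log_e(2/15)]
H(X,Y) = 2.0995 nats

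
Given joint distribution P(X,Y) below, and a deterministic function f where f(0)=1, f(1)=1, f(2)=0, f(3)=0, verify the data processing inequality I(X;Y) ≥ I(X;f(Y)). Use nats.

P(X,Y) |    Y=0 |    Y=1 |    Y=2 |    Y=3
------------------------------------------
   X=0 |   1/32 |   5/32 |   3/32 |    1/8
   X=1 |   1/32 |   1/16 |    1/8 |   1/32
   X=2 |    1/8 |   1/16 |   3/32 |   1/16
I(X;Y) = 0.0877, I(X;f(Y)) = 0.0086, inequality holds: 0.0877 ≥ 0.0086

Data Processing Inequality: For any Markov chain X → Y → Z, we have I(X;Y) ≥ I(X;Z).

Here Z = f(Y) is a deterministic function of Y, forming X → Y → Z.

Original I(X;Y) = 0.0877 nats

After applying f:
P(X,Z) where Z=f(Y):
- P(X,Z=0) = P(X,Y=2) + P(X,Y=3)
- P(X,Z=1) = P(X,Y=0) + P(X,Y=1)

I(X;Z) = I(X;f(Y)) = 0.0086 nats

Verification: 0.0877 ≥ 0.0086 ✓

Information cannot be created by processing; the function f can only lose information about X.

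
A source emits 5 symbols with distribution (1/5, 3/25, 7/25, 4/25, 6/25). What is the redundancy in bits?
0.0591 bits

Redundancy measures how far a source is from maximum entropy:
R = H_max - H(X)

Maximum entropy for 5 symbols: H_max = log_2(5) = 2.3219 bits
Actual entropy: H(X) = 2.2628 bits
Redundancy: R = 2.3219 - 2.2628 = 0.0591 bits

This redundancy represents potential for compression: the source could be compressed by 0.0591 bits per symbol.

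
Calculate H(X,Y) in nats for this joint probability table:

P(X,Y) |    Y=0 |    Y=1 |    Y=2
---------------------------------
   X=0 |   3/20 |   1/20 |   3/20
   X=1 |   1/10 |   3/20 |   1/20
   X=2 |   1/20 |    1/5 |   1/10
2.0855 nats

Joint entropy is H(X,Y) = -Σ_{x,y} p(x,y) log p(x,y).

Summing over all non-zero entries:
H(X,Y) = -[3/20·log_e(3/20) + 1/20·log_e(1/20) + 3/20·log_e(3/20) + 1/10·log_e(1/10) + 3/20·log_e(3/20) + 1/20·log_e(1/20) + 1/20·log_e(1/20) + 1/5·log_e(1/5) + 1/10·log_e(1/10)]
H(X,Y) = 2.0855 nats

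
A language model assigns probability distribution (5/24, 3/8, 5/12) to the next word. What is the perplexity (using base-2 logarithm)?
2.8846

Perplexity is 2^H (or exp(H) for natural log).

First, H = -Σ p log p = 1.5284 bits
Perplexity = 2^1.5284 = 2.8846

Interpretation: The model's uncertainty is equivalent to choosing uniformly among 2.9 options.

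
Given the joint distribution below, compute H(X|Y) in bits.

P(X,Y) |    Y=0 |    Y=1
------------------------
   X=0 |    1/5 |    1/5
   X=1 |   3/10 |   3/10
0.9710 bits

Using the chain rule: H(X|Y) = H(X,Y) - H(Y)

First, compute H(X,Y) = 1.9710 bits

Marginal P(Y) = (1/2, 1/2)
H(Y) = 1.0000 bits

H(X|Y) = H(X,Y) - H(Y) = 1.9710 - 1.0000 = 0.9710 bits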